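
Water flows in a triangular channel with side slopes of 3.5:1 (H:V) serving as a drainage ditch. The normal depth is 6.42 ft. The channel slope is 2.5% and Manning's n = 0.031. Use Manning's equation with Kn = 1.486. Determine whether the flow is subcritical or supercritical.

supercritical

For a triangular section with side slope z = 3.5: A = zy² = 3.5×6.42² = 144.3 ft²; P = 2y√(1+z²) = 2×6.42×3.64 = 46.74 ft.
Hydraulic radius R = A/P = 144.3/46.74 = 3.086 ft.
V = (1.486/n) R^(2/3) √S = (1.486/0.031) × 3.086^(2/3) × √0.025 = 16.07 ft/s. Hydraulic depth D_h = A/T = 144.3/44.94 = 3.21 ft.
Froude number Fr = V/√(g·D_h) = 16.07/√(32.2×3.21) = 1.58, which is greater than 1, so the flow is supercritical.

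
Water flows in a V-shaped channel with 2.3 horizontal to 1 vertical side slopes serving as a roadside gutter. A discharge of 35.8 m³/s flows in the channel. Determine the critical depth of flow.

At critical depth, Q² T / (g A³) = 1, i.e. A³/T = Q²/g = 35.8²/9.81 = 130.6.
Trying y = 2.59 m: A³/T = 308.3 — too large.
Trying y = 1.5 m: A³/T = 20.09 — too small.
Trying y = 2.18 m: A³/T = 130.2 — ≈ 130.6.

y_c = 2.18 m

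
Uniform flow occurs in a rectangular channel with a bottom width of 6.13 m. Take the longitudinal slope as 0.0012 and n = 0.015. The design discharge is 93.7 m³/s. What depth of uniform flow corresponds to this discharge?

Manning's equation rearranged: A R^(2/3) = nQ / (1·√S) = 0.015 × 93.7 / (√0.0012) = 40.57.
Try y = 3.04 m: A R^(2/3) = 24.7 — short.
Try y = 5.41 m: A R^(2/3) = 51.88 — over.
Try y = 4.45 m: A R^(2/3) = 40.59 — matches.

y_n = 4.45 m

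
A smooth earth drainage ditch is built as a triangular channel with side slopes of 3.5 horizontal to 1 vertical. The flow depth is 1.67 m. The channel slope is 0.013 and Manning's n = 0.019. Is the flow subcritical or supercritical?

supercritical

For a triangular section with side slope z = 3.5: A = zy² = 3.5×1.67² = 9.761 m²; P = 2y√(1+z²) = 2×1.67×3.64 = 12.16 m.
Hydraulic radius R = A/P = 9.761/12.16 = 0.8029 m.
V = (1/n) R^(2/3) √S = (1/0.019) × 0.8029^(2/3) × √0.013 = 5.184 m/s. Hydraulic depth D_h = A/T = 9.761/11.69 = 0.835 m.
Froude number Fr = V/√(g·D_h) = 5.184/√(9.81×0.835) = 1.81, which is greater than 1, so the flow is supercritical.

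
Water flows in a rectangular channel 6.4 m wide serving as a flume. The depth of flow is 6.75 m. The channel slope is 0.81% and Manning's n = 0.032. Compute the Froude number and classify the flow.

subcritical

Flow area A = b·y = 6.4 × 6.75 = 43.2 m². Wetted perimeter P = b + 2y = 6.4 + 2×6.75 = 19.9 m.
Hydraulic radius R = A/P = 43.2/19.9 = 2.171 m.
V = (1/n) R^(2/3) √S = (1/0.032) × 2.171^(2/3) × √0.0081 = 4.715 m/s. Hydraulic depth D_h = A/T = 43.2/6.4 = 6.75 m.
Froude number Fr = V/√(g·D_h) = 4.715/√(9.81×6.75) = 0.579, which is less than 1, so the flow is subcritical.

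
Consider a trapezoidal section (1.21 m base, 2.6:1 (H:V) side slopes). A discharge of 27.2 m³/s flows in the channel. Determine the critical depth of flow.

At critical depth, Q² T / (g A³) = 1, i.e. A³/T = Q²/g = 27.2²/9.81 = 75.42.
Try y = 1.2 m: A³/T = 18.83 — too small.
Try y = 1.65 m: A³/T = 76.34 — matches.

y_c = 1.65 m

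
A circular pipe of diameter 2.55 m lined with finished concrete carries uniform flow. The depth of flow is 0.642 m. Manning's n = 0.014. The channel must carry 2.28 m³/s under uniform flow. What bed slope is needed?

S = 0.00369

For a circular section of diameter D = 2.55 m at depth y = 0.642 m, the central angle is θ = 2 arccos(1 − 2y/D) = 2.103 rad. Then A = (D²/8)(θ − sin θ) = 1.008 m² and P = Dθ/2 = 2.681 m.
Hydraulic radius R = A/P = 1.008/2.681 = 0.3762 m.
From Manning's equation, S = [nQ / (1 A R^(2/3))]² = [0.014 × 2.28 / (1 × 1.008 × 0.3762^(2/3))]² = 0.00369.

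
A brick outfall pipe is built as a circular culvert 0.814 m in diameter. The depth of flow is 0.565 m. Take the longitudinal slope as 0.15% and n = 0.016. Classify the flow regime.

For a circular section of diameter D = 0.814 m at depth y = 0.565 m, the central angle is θ = 2 arccos(1 − 2y/D) = 3.939 rad. Then A = (D²/8)(θ − sin θ) = 0.3855 m² and P = Dθ/2 = 1.603 m.
Hydraulic radius R = A/P = 0.3855/1.603 = 0.2405 m.
V = (1/n) R^(2/3) √S = (1/0.016) × 0.2405^(2/3) × √0.0015 = 0.936 m/s. Hydraulic depth D_h = A/T = 0.3855/0.7502 = 0.5139 m.
Froude number Fr = V/√(g·D_h) = 0.936/√(9.81×0.5139) = 0.417, which is less than 1, so the flow is subcritical.

subcritical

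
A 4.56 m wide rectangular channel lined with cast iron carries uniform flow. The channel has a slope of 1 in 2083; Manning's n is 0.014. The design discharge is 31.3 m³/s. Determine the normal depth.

y_n = 3.53 m

Manning's equation rearranged: A R^(2/3) = nQ / (1·√S) = 0.014 × 31.3 / (√0.0004801) = 20.
At y = 4.13 m: A R^(2/3) = 24.34 — high.
At y = 3.53 m: A R^(2/3) = 20 — close enough.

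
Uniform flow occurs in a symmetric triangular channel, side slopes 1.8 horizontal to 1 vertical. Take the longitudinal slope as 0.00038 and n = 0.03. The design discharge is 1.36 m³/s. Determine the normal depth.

y_n = 1.3 m

Manning's equation rearranged: A R^(2/3) = nQ / (1·√S) = 0.03 × 1.36 / (√0.00038) = 2.093.
At y = 1.1 m: A R^(2/3) = 1.337 — too small.
At y = 1.3 m: A R^(2/3) = 2.087 — ≈ 2.093.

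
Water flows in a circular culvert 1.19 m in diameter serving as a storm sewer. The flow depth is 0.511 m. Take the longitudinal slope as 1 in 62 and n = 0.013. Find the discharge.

For a circular section of diameter D = 1.19 m at depth y = 0.511 m, the central angle is θ = 2 arccos(1 − 2y/D) = 2.858 rad. Then A = (D²/8)(θ − sin θ) = 0.4565 m² and P = Dθ/2 = 1.701 m.
Hydraulic radius R = A/P = 0.4565/1.701 = 0.2684 m.
Manning's equation: Q = (1/n) A R^(2/3) S^(1/2) = (1/0.013) × 0.4565 × 0.2684^(2/3) × 0.01613^(1/2) = 1.86 m³/s.

Q = 1.86 m³/s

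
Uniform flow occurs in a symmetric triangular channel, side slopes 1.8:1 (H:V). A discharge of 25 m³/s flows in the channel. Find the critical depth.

At critical depth, Q² T / (g A³) = 1, i.e. A³/T = Q²/g = 25²/9.81 = 63.71.
Trying y = 2.62 m: A³/T = 200 — high.
Trying y = 1.47 m: A³/T = 11.12 — low.
Trying y = 2.08 m: A³/T = 63.07 — ≈ 63.71.

y_c = 2.08 m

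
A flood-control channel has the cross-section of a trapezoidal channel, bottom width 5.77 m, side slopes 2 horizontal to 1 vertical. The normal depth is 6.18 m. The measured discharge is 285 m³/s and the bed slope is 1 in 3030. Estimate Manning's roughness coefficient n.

With bottom width b = 5.77 m and side slope z = 2: A = (b + zy)y = (5.77 + 2×6.18)×6.18 = 112 m²; P = b + 2y√(1+z²) = 5.77 + 2×6.18×2.236 = 33.41 m.
Hydraulic radius R = A/P = 112/33.41 = 3.354 m.
Rearranging Manning's equation: n = (1/Q) A R^(2/3) S^(1/2) = (1/285) × 112 × 3.354^(2/3) × √0.00033 = 0.016.

n = 0.016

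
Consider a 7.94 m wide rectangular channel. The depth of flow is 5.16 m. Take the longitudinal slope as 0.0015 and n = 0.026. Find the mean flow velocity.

V = 2.55 m/s

Flow area A = b·y = 7.94 × 5.16 = 40.97 m². Wetted perimeter P = b + 2y = 7.94 + 2×5.16 = 18.26 m.
Hydraulic radius R = A/P = 40.97/18.26 = 2.244 m.
From Manning's equation, V = (1/n) R^(2/3) S^(1/2) = (1/0.026) × 2.244^(2/3) × 0.0015^(1/2) = 2.55 m/s.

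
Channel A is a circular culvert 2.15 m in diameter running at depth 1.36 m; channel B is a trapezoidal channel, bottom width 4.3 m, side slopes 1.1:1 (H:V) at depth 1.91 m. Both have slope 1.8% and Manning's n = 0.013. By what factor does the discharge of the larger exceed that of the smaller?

8.02

Channel A: For a circular section of diameter D = 2.15 m at depth y = 1.36 m, the central angle is θ = 2 arccos(1 − 2y/D) = 3.678 rad. Then A = (D²/8)(θ − sin θ) = 2.421 m² and P = Dθ/2 = 3.954 m. Hydraulic radius R = A/P = 2.421/3.954 = 0.6122 m. Q_A = (1/0.013)·2.421·0.6122^(2/3)·√0.018 = 18.01 m³/s.
Channel B: With bottom width b = 4.3 m and side slope z = 1.1: A = (b + zy)y = (4.3 + 1.1×1.91)×1.91 = 12.23 m²; P = b + 2y√(1+z²) = 4.3 + 2×1.91×1.487 = 9.979 m. Hydraulic radius R = A/P = 12.23/9.979 = 1.225 m. Q_B = (1/0.013)·12.23·1.225^(2/3)·√0.018 = 144.5 m³/s.
The larger discharge is 144.5 m³/s and the smaller is 18.01 m³/s; the ratio is 8.02.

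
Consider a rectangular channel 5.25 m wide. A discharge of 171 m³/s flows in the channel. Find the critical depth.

For a rectangular channel, critical depth y_c = (q²/g)^(1/3) where q = Q/b = 171/5.25 = 32.57 m²/s.
So y_c = (32.57²/9.81)^(1/3) = 4.76 m.

y_c = 4.76 m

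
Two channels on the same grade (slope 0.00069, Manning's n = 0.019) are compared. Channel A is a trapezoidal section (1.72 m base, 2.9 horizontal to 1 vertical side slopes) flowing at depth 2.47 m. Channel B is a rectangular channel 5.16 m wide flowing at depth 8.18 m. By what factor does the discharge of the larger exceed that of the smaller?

Channel A: With bottom width b = 1.72 m and side slope z = 2.9: A = (b + zy)y = (1.72 + 2.9×2.47)×2.47 = 21.94 m²; P = b + 2y√(1+z²) = 1.72 + 2×2.47×3.068 = 16.87 m. Hydraulic radius R = A/P = 21.94/16.87 = 1.3 m. Q_A = (1/0.019)·21.94·1.3^(2/3)·√0.00069 = 36.14 m³/s.
Channel B: Flow area A = b·y = 5.16 × 8.18 = 42.21 m². Wetted perimeter P = b + 2y = 5.16 + 2×8.18 = 21.52 m. Hydraulic radius R = A/P = 42.21/21.52 = 1.961 m. Q_B = (1/0.019)·42.21·1.961^(2/3)·√0.00069 = 91.44 m³/s.
The larger discharge is 91.44 m³/s and the smaller is 36.14 m³/s; the ratio is 2.53.

2.53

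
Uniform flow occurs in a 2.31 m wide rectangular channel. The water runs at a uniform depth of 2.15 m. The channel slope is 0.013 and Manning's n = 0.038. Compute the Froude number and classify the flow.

Flow area A = b·y = 2.31 × 2.15 = 4.966 m². Wetted perimeter P = b + 2y = 2.31 + 2×2.15 = 6.61 m.
Hydraulic radius R = A/P = 4.966/6.61 = 0.7514 m.
V = (1/n) R^(2/3) √S = (1/0.038) × 0.7514^(2/3) × √0.013 = 2.48 m/s. Hydraulic depth D_h = A/T = 4.966/2.31 = 2.15 m.
Froude number Fr = V/√(g·D_h) = 2.48/√(9.81×2.15) = 0.54, which is less than 1, so the flow is subcritical.

subcritical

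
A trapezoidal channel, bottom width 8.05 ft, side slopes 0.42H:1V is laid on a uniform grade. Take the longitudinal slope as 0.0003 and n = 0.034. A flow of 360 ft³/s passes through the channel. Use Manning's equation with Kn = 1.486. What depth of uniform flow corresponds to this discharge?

y_n = 12.6 ft

Manning's equation rearranged: A R^(2/3) = nQ / (1.486·√S) = 0.034 × 360 / (1.486 × √0.0003) = 475.6.
Try y = 14.1 ft: A R^(2/3) = 583.6 — high.
Try y = 10.2 ft: A R^(2/3) = 325.9 — low.
Try y = 12.6 ft: A R^(2/3) = 475.1 — close enough.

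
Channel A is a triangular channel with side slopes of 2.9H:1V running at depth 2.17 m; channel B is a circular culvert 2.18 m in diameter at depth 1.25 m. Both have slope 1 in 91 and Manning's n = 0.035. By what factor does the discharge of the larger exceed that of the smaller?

8.91

Channel A: For a triangular section with side slope z = 2.9: A = zy² = 2.9×2.17² = 13.66 m²; P = 2y√(1+z²) = 2×2.17×3.068 = 13.31 m. Hydraulic radius R = A/P = 13.66/13.31 = 1.026 m. Q_A = (1/0.035)·13.66·1.026^(2/3)·√0.01099 = 41.6 m³/s.
Channel B: For a circular section of diameter D = 2.18 m at depth y = 1.25 m, the central angle is θ = 2 arccos(1 − 2y/D) = 3.436 rad. Then A = (D²/8)(θ − sin θ) = 2.214 m² and P = Dθ/2 = 3.745 m. Hydraulic radius R = A/P = 2.214/3.745 = 0.5911 m. Q_B = (1/0.035)·2.214·0.5911^(2/3)·√0.01099 = 4.67 m³/s.
The larger discharge is 41.6 m³/s and the smaller is 4.67 m³/s; the ratio is 8.91.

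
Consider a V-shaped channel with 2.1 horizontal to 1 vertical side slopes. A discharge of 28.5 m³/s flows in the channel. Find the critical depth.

y_c = 2.07 m

At critical depth, Q² T / (g A³) = 1, i.e. A³/T = Q²/g = 28.5²/9.81 = 82.8.
Trying y = 1.67 m: A³/T = 28.64 — too small.
Trying y = 2.61 m: A³/T = 267.1 — too large.
Trying y = 2.07 m: A³/T = 83.8 — ≈ 82.8.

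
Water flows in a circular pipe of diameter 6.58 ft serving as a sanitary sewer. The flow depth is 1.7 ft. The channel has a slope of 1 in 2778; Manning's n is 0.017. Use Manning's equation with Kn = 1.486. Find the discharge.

For a circular section of diameter D = 6.58 ft at depth y = 1.7 ft, the central angle is θ = 2 arccos(1 − 2y/D) = 2.133 rad. Then A = (D²/8)(θ − sin θ) = 6.963 ft² and P = Dθ/2 = 7.017 ft.
Hydraulic radius R = A/P = 6.963/7.017 = 0.9923 ft.
Manning's equation: Q = (1.486/n) A R^(2/3) S^(1/2) = (1.486/0.017) × 6.963 × 0.9923^(2/3) × 0.00036^(1/2) = 11.5 ft³/s.

Q = 11.5 ft³/s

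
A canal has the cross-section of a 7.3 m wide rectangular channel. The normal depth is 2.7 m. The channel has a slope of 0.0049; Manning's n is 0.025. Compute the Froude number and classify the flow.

subcritical

Flow area A = b·y = 7.3 × 2.7 = 19.71 m². Wetted perimeter P = b + 2y = 7.3 + 2×2.7 = 12.7 m.
Hydraulic radius R = A/P = 19.71/12.7 = 1.552 m.
V = (1/n) R^(2/3) √S = (1/0.025) × 1.552^(2/3) × √0.0049 = 3.753 m/s. Hydraulic depth D_h = A/T = 19.71/7.3 = 2.7 m.
Froude number Fr = V/√(g·D_h) = 3.753/√(9.81×2.7) = 0.729, which is less than 1, so the flow is subcritical.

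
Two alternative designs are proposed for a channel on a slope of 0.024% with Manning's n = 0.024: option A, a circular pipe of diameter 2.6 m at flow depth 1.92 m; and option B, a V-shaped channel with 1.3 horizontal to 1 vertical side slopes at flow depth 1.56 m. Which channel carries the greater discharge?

Channel A: For a circular section of diameter D = 2.6 m at depth y = 1.92 m, the central angle is θ = 2 arccos(1 − 2y/D) = 4.136 rad. Then A = (D²/8)(θ − sin θ) = 4.203 m² and P = Dθ/2 = 5.377 m. Hydraulic radius R = A/P = 4.203/5.377 = 0.7818 m. Q_A = (1/0.024)·4.203·0.7818^(2/3)·√0.00024 = 2.302 m³/s.
Channel B: For a triangular section with side slope z = 1.3: A = zy² = 1.3×1.56² = 3.164 m²; P = 2y√(1+z²) = 2×1.56×1.64 = 5.117 m. Hydraulic radius R = A/P = 3.164/5.117 = 0.6182 m. Q_B = (1/0.024)·3.164·0.6182^(2/3)·√0.00024 = 1.482 m³/s.
Q_A = 2.302 m³/s vs Q_B = 1.482 m³/s, so channel A carries more.

channel A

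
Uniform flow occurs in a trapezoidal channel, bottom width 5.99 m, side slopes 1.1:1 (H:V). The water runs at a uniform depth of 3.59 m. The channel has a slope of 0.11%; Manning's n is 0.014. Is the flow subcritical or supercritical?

With bottom width b = 5.99 m and side slope z = 1.1: A = (b + zy)y = (5.99 + 1.1×3.59)×3.59 = 35.68 m²; P = b + 2y√(1+z²) = 5.99 + 2×3.59×1.487 = 16.66 m.
Hydraulic radius R = A/P = 35.68/16.66 = 2.141 m.
V = (1/n) R^(2/3) √S = (1/0.014) × 2.141^(2/3) × √0.0011 = 3.936 m/s. Hydraulic depth D_h = A/T = 35.68/13.89 = 2.569 m.
Froude number Fr = V/√(g·D_h) = 3.936/√(9.81×2.569) = 0.784, which is less than 1, so the flow is subcritical.

subcritical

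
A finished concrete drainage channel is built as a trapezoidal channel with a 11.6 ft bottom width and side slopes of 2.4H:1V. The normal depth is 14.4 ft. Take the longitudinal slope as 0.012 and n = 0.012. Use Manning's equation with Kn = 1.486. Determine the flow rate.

With bottom width b = 11.6 ft and side slope z = 2.4: A = (b + zy)y = (11.6 + 2.4×14.4)×14.4 = 664.7 ft²; P = b + 2y√(1+z²) = 11.6 + 2×14.4×2.6 = 86.48 ft.
Hydraulic radius R = A/P = 664.7/86.48 = 7.686 ft.
Manning's equation: Q = (1.486/n) A R^(2/3) S^(1/2) = (1.486/0.012) × 664.7 × 7.686^(2/3) × 0.012^(1/2) = 35100 ft³/s.

Q = 35100 ft³/s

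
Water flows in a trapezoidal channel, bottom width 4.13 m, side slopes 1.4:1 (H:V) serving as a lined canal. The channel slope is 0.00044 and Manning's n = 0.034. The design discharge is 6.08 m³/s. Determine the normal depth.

y_n = 1.54 m

Manning's equation rearranged: A R^(2/3) = nQ / (1·√S) = 0.034 × 6.08 / (√0.00044) = 9.855.
At y = 1.06 m: A R^(2/3) = 4.978 — low.
At y = 1.76 m: A R^(2/3) = 12.66 — high.
At y = 1.54 m: A R^(2/3) = 9.852 — close enough.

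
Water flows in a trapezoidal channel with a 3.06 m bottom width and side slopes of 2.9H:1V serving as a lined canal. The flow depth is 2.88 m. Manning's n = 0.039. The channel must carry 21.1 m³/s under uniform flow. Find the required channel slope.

S = 0.000339

With bottom width b = 3.06 m and side slope z = 2.9: A = (b + zy)y = (3.06 + 2.9×2.88)×2.88 = 32.87 m²; P = b + 2y√(1+z²) = 3.06 + 2×2.88×3.068 = 20.73 m.
Hydraulic radius R = A/P = 32.87/20.73 = 1.586 m.
From Manning's equation, S = [nQ / (1 A R^(2/3))]² = [0.039 × 21.1 / (1 × 32.87 × 1.586^(2/3))]² = 0.000339.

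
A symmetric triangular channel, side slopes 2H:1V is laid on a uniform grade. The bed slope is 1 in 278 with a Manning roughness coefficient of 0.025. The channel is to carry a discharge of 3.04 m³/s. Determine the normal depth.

Manning's equation rearranged: A R^(2/3) = nQ / (1·√S) = 0.025 × 3.04 / (√0.003597) = 1.267.
At y = 1.17 m: A R^(2/3) = 1.778 — over.
At y = 0.759 m: A R^(2/3) = 0.5606 — short.
At y = 1.03 m: A R^(2/3) = 1.266 — close enough.

y_n = 1.03 m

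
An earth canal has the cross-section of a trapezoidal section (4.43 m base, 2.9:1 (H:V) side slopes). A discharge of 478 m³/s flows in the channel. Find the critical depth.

At critical depth, Q² T / (g A³) = 1, i.e. A³/T = Q²/g = 478²/9.81 = 23290.
Try y = 4.25 m: A³/T = 12420 — short.
Try y = 6.11 m: A³/T = 62170 — over.
Try y = 4.9 m: A³/T = 23190 — matches.

y_c = 4.9 m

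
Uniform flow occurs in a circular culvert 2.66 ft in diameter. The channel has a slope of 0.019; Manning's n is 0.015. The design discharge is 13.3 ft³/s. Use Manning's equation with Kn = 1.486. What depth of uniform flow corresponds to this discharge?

y_n = 0.868 ft

Manning's equation rearranged: A R^(2/3) = nQ / (1.486·√S) = 0.015 × 13.3 / (1.486 × √0.019) = 0.974.
Try y = 0.699 ft: A R^(2/3) = 0.64 — low.
Try y = 0.954 ft: A R^(2/3) = 1.166 — high.
Try y = 0.868 ft: A R^(2/3) = 0.9746 — matches.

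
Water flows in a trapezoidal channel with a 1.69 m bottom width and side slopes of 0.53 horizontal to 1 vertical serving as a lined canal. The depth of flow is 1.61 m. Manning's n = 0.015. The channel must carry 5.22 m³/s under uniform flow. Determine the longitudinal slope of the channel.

With bottom width b = 1.69 m and side slope z = 0.53: A = (b + zy)y = (1.69 + 0.53×1.61)×1.61 = 4.095 m²; P = b + 2y√(1+z²) = 1.69 + 2×1.61×1.132 = 5.334 m.
Hydraulic radius R = A/P = 4.095/5.334 = 0.7676 m.
From Manning's equation, S = [nQ / (1 A R^(2/3))]² = [0.015 × 5.22 / (1 × 4.095 × 0.7676^(2/3))]² = 0.00052.

S = 0.00052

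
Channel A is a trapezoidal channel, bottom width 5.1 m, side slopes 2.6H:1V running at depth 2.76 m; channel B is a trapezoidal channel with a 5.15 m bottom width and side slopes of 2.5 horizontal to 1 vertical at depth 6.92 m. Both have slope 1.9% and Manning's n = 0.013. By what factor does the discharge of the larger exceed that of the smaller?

7.79

Channel A: With bottom width b = 5.1 m and side slope z = 2.6: A = (b + zy)y = (5.1 + 2.6×2.76)×2.76 = 33.88 m²; P = b + 2y√(1+z²) = 5.1 + 2×2.76×2.786 = 20.48 m. Hydraulic radius R = A/P = 33.88/20.48 = 1.655 m. Q_A = (1/0.013)·33.88·1.655^(2/3)·√0.019 = 502.6 m³/s.
Channel B: With bottom width b = 5.15 m and side slope z = 2.5: A = (b + zy)y = (5.15 + 2.5×6.92)×6.92 = 155.4 m²; P = b + 2y√(1+z²) = 5.15 + 2×6.92×2.693 = 42.42 m. Hydraulic radius R = A/P = 155.4/42.42 = 3.663 m. Q_B = (1/0.013)·155.4·3.663^(2/3)·√0.019 = 3914 m³/s.
The larger discharge is 3914 m³/s and the smaller is 502.6 m³/s; the ratio is 7.79.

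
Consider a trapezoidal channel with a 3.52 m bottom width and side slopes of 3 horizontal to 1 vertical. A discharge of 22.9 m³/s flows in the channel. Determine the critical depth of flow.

y_c = 1.17 m

At critical depth, Q² T / (g A³) = 1, i.e. A³/T = Q²/g = 22.9²/9.81 = 53.46.
Try y = 1.01 m: A³/T = 30.22 — too small.
Try y = 1.39 m: A³/T = 103 — too large.
Try y = 1.17 m: A³/T = 52.79 — matches.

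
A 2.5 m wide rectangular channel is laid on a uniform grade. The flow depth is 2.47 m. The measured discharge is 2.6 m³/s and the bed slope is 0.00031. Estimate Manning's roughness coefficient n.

Flow area A = b·y = 2.5 × 2.47 = 6.175 m². Wetted perimeter P = b + 2y = 2.5 + 2×2.47 = 7.44 m.
Hydraulic radius R = A/P = 6.175/7.44 = 0.83 m.
Rearranging Manning's equation: n = (1/Q) A R^(2/3) S^(1/2) = (1/2.6) × 6.175 × 0.83^(2/3) × √0.00031 = 0.0369.

n = 0.0369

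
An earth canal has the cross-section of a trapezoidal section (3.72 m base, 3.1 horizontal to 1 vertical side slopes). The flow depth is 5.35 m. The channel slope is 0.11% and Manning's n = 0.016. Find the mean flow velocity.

V = 4.13 m/s

With bottom width b = 3.72 m and side slope z = 3.1: A = (b + zy)y = (3.72 + 3.1×5.35)×5.35 = 108.6 m²; P = b + 2y√(1+z²) = 3.72 + 2×5.35×3.257 = 38.57 m.
Hydraulic radius R = A/P = 108.6/38.57 = 2.816 m.
From Manning's equation, V = (1/n) R^(2/3) S^(1/2) = (1/0.016) × 2.816^(2/3) × 0.0011^(1/2) = 4.13 m/s.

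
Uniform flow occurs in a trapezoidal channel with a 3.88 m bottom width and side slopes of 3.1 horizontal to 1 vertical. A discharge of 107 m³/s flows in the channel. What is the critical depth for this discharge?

At critical depth, Q² T / (g A³) = 1, i.e. A³/T = Q²/g = 107²/9.81 = 1167.
Try y = 3.08 m: A³/T = 3079 — too large.
Try y = 2.45 m: A³/T = 1165 — matches.

y_c = 2.45 m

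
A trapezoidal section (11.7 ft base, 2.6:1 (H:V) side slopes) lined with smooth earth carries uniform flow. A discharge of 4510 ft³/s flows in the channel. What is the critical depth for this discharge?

y_c = 9.35 ft

At critical depth, Q² T / (g A³) = 1, i.e. A³/T = Q²/g = 4510²/32.2 = 631700.
Trying y = 11.5 ft: A³/T = 1531000 — over.
Trying y = 6.41 ft: A³/T = 133500 — short.
Trying y = 9.35 ft: A³/T = 632800 — close enough.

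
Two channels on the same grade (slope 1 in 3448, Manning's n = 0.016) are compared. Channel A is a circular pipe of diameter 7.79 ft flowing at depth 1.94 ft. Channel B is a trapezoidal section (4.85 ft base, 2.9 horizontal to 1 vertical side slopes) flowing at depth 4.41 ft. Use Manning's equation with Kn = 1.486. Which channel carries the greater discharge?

channel B

Channel A: For a circular section of diameter D = 7.79 ft at depth y = 1.94 ft, the central angle is θ = 2 arccos(1 − 2y/D) = 2.09 rad. Then A = (D²/8)(θ − sin θ) = 9.267 ft² and P = Dθ/2 = 8.14 ft. Hydraulic radius R = A/P = 9.267/8.14 = 1.138 ft. Q_A = (1.486/0.016)·9.267·1.138^(2/3)·√0.00029 = 15.98 ft³/s.
Channel B: With bottom width b = 4.85 ft and side slope z = 2.9: A = (b + zy)y = (4.85 + 2.9×4.41)×4.41 = 77.79 ft²; P = b + 2y√(1+z²) = 4.85 + 2×4.41×3.068 = 31.91 ft. Hydraulic radius R = A/P = 77.79/31.91 = 2.438 ft. Q_B = (1.486/0.016)·77.79·2.438^(2/3)·√0.00029 = 222.9 ft³/s.
Q_A = 15.98 ft³/s vs Q_B = 222.9 ft³/s, so channel B carries more.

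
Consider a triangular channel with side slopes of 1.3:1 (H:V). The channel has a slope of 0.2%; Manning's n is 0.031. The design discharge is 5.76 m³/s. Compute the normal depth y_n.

Manning's equation rearranged: A R^(2/3) = nQ / (1·√S) = 0.031 × 5.76 / (√0.002) = 3.993.
Try y = 2.13 m: A R^(2/3) = 5.268 — high.
Try y = 1.92 m: A R^(2/3) = 3.994 — close enough.

y_n = 1.92 m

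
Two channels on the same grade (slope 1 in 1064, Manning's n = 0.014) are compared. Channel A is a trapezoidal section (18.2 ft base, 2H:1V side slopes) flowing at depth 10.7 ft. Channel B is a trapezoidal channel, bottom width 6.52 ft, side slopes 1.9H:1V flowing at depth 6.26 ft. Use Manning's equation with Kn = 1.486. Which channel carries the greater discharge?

channel A

Channel A: With bottom width b = 18.2 ft and side slope z = 2: A = (b + zy)y = (18.2 + 2×10.7)×10.7 = 423.7 ft²; P = b + 2y√(1+z²) = 18.2 + 2×10.7×2.236 = 66.05 ft. Hydraulic radius R = A/P = 423.7/66.05 = 6.415 ft. Q_A = (1.486/0.014)·423.7·6.415^(2/3)·√0.0009398 = 4760 ft³/s.
Channel B: With bottom width b = 6.52 ft and side slope z = 1.9: A = (b + zy)y = (6.52 + 1.9×6.26)×6.26 = 115.3 ft²; P = b + 2y√(1+z²) = 6.52 + 2×6.26×2.147 = 33.4 ft. Hydraulic radius R = A/P = 115.3/33.4 = 3.451 ft. Q_B = (1.486/0.014)·115.3·3.451^(2/3)·√0.0009398 = 856.6 ft³/s.
Q_A = 4760 ft³/s vs Q_B = 856.6 ft³/s, so channel A carries more.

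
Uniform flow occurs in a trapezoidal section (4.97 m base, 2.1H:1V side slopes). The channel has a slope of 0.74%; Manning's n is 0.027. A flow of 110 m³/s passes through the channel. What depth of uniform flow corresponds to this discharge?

Manning's equation rearranged: A R^(2/3) = nQ / (1·√S) = 0.027 × 110 / (√0.0074) = 34.53.
Trying y = 2.17 m: A R^(2/3) = 25.53 — too small.
Trying y = 2.97 m: A R^(2/3) = 48.74 — too large.
Trying y = 2.52 m: A R^(2/3) = 34.62 — ≈ 34.53.

y_n = 2.52 m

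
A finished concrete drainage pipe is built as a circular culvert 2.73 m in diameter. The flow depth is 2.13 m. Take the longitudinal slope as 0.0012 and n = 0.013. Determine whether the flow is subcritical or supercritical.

subcritical

For a circular section of diameter D = 2.73 m at depth y = 2.13 m, the central angle is θ = 2 arccos(1 − 2y/D) = 4.331 rad. Then A = (D²/8)(θ − sin θ) = 4.9 m² and P = Dθ/2 = 5.912 m.
Hydraulic radius R = A/P = 4.9/5.912 = 0.8288 m.
V = (1/n) R^(2/3) √S = (1/0.013) × 0.8288^(2/3) × √0.0012 = 2.351 m/s. Hydraulic depth D_h = A/T = 4.9/2.261 = 2.167 m.
Froude number Fr = V/√(g·D_h) = 2.351/√(9.81×2.167) = 0.51, which is less than 1, so the flow is subcritical.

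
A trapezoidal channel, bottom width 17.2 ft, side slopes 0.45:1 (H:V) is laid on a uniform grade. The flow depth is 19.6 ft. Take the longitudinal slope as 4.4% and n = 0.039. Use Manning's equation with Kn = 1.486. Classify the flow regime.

supercritical

With bottom width b = 17.2 ft and side slope z = 0.45: A = (b + zy)y = (17.2 + 0.45×19.6)×19.6 = 510 ft²; P = b + 2y√(1+z²) = 17.2 + 2×19.6×1.097 = 60.19 ft.
Hydraulic radius R = A/P = 510/60.19 = 8.474 ft.
V = (1.486/n) R^(2/3) √S = (1.486/0.039) × 8.474^(2/3) × √0.044 = 33.22 ft/s. Hydraulic depth D_h = A/T = 510/34.84 = 14.64 ft.
Froude number Fr = V/√(g·D_h) = 33.22/√(32.2×14.64) = 1.53, which is greater than 1, so the flow is supercritical.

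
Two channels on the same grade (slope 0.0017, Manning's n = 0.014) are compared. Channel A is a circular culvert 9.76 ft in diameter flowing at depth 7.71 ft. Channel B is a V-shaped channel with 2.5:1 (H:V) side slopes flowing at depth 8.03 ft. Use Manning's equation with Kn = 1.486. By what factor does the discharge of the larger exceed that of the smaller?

2.96

Channel A: For a circular section of diameter D = 9.76 ft at depth y = 7.71 ft, the central angle is θ = 2 arccos(1 − 2y/D) = 4.379 rad. Then A = (D²/8)(θ − sin θ) = 63.39 ft² and P = Dθ/2 = 21.37 ft. Hydraulic radius R = A/P = 63.39/21.37 = 2.967 ft. Q_A = (1.486/0.014)·63.39·2.967^(2/3)·√0.0017 = 572.8 ft³/s.
Channel B: For a triangular section with side slope z = 2.5: A = zy² = 2.5×8.03² = 161.2 ft²; P = 2y√(1+z²) = 2×8.03×2.693 = 43.24 ft. Hydraulic radius R = A/P = 161.2/43.24 = 3.728 ft. Q_B = (1.486/0.014)·161.2·3.728^(2/3)·√0.0017 = 1696 ft³/s.
The larger discharge is 1696 ft³/s and the smaller is 572.8 ft³/s; the ratio is 2.96.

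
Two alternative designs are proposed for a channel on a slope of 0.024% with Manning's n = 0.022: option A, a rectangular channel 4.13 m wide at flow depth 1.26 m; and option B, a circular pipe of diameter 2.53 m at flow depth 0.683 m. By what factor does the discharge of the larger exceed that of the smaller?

Channel A: Flow area A = b·y = 4.13 × 1.26 = 5.204 m². Wetted perimeter P = b + 2y = 4.13 + 2×1.26 = 6.65 m. Hydraulic radius R = A/P = 5.204/6.65 = 0.7825 m. Q_A = (1/0.022)·5.204·0.7825^(2/3)·√0.00024 = 3.112 m³/s.
Channel B: For a circular section of diameter D = 2.53 m at depth y = 0.683 m, the central angle is θ = 2 arccos(1 − 2y/D) = 2.185 rad. Then A = (D²/8)(θ − sin θ) = 1.095 m² and P = Dθ/2 = 2.765 m. Hydraulic radius R = A/P = 1.095/2.765 = 0.396 m. Q_B = (1/0.022)·1.095·0.396^(2/3)·√0.00024 = 0.4158 m³/s.
The larger discharge is 3.112 m³/s and the smaller is 0.4158 m³/s; the ratio is 7.48.

7.48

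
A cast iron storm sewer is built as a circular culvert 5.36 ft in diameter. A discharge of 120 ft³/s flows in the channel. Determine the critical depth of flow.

At critical depth, Q² T / (g A³) = 1, i.e. A³/T = Q²/g = 120²/32.2 = 447.2.
Trying y = 3.71 ft: A³/T = 935.1 — over.
Trying y = 2.22 ft: A³/T = 130.3 — short.
Trying y = 3.06 ft: A³/T = 444.6 — matches.

y_c = 3.06 ft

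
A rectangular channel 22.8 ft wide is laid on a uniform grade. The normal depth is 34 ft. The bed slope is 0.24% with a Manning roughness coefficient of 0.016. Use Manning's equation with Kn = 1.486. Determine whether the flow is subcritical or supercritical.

Flow area A = b·y = 22.8 × 34 = 775.2 ft². Wetted perimeter P = b + 2y = 22.8 + 2×34 = 90.8 ft.
Hydraulic radius R = A/P = 775.2/90.8 = 8.537 ft.
V = (1.486/n) R^(2/3) √S = (1.486/0.016) × 8.537^(2/3) × √0.0024 = 19.01 ft/s. Hydraulic depth D_h = A/T = 775.2/22.8 = 34 ft.
Froude number Fr = V/√(g·D_h) = 19.01/√(32.2×34) = 0.574, which is less than 1, so the flow is subcritical.

subcritical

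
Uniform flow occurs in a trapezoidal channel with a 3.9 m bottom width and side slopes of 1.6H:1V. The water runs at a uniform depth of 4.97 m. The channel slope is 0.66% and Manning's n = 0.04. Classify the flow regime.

subcritical

With bottom width b = 3.9 m and side slope z = 1.6: A = (b + zy)y = (3.9 + 1.6×4.97)×4.97 = 58.9 m²; P = b + 2y√(1+z²) = 3.9 + 2×4.97×1.887 = 22.65 m.
Hydraulic radius R = A/P = 58.9/22.65 = 2.6 m.
V = (1/n) R^(2/3) √S = (1/0.04) × 2.6^(2/3) × √0.0066 = 3.84 m/s. Hydraulic depth D_h = A/T = 58.9/19.8 = 2.974 m.
Froude number Fr = V/√(g·D_h) = 3.84/√(9.81×2.974) = 0.711, which is less than 1, so the flow is subcritical.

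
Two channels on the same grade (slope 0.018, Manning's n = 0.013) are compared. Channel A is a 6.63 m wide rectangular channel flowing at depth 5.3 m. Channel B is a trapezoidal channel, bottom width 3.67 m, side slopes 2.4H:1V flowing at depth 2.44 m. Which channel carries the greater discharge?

Channel A: Flow area A = b·y = 6.63 × 5.3 = 35.14 m². Wetted perimeter P = b + 2y = 6.63 + 2×5.3 = 17.23 m. Hydraulic radius R = A/P = 35.14/17.23 = 2.039 m. Q_A = (1/0.013)·35.14·2.039^(2/3)·√0.018 = 583.2 m³/s.
Channel B: With bottom width b = 3.67 m and side slope z = 2.4: A = (b + zy)y = (3.67 + 2.4×2.44)×2.44 = 23.24 m²; P = b + 2y√(1+z²) = 3.67 + 2×2.44×2.6 = 16.36 m. Hydraulic radius R = A/P = 23.24/16.36 = 1.421 m. Q_B = (1/0.013)·23.24·1.421^(2/3)·√0.018 = 303.2 m³/s.
Q_A = 583.2 m³/s vs Q_B = 303.2 m³/s, so channel A carries more.

channel A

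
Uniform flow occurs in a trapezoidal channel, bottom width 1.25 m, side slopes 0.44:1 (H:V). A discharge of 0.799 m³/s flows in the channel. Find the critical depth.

y_c = 0.333 m

At critical depth, Q² T / (g A³) = 1, i.e. A³/T = Q²/g = 0.799²/9.81 = 0.06508.
Try y = 0.423 m: A³/T = 0.1382 — too large.
Try y = 0.275 m: A³/T = 0.03592 — too small.
Try y = 0.333 m: A³/T = 0.06518 — close enough.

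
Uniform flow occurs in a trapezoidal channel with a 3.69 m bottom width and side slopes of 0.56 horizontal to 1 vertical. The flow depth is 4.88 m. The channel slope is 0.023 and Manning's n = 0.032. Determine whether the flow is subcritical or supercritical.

supercritical

With bottom width b = 3.69 m and side slope z = 0.56: A = (b + zy)y = (3.69 + 0.56×4.88)×4.88 = 31.34 m²; P = b + 2y√(1+z²) = 3.69 + 2×4.88×1.146 = 14.88 m.
Hydraulic radius R = A/P = 31.34/14.88 = 2.107 m.
V = (1/n) R^(2/3) √S = (1/0.032) × 2.107^(2/3) × √0.023 = 7.789 m/s. Hydraulic depth D_h = A/T = 31.34/9.156 = 3.423 m.
Froude number Fr = V/√(g·D_h) = 7.789/√(9.81×3.423) = 1.34, which is greater than 1, so the flow is supercritical.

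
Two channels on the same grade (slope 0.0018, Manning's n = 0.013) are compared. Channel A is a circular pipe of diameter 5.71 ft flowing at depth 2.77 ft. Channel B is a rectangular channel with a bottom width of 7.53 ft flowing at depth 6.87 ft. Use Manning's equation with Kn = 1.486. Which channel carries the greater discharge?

Channel A: For a circular section of diameter D = 5.71 ft at depth y = 2.77 ft, the central angle is θ = 2 arccos(1 − 2y/D) = 3.082 rad. Then A = (D²/8)(θ − sin θ) = 12.32 ft² and P = Dθ/2 = 8.799 ft. Hydraulic radius R = A/P = 12.32/8.799 = 1.4 ft. Q_A = (1.486/0.013)·12.32·1.4^(2/3)·√0.0018 = 74.76 ft³/s.
Channel B: Flow area A = b·y = 7.53 × 6.87 = 51.73 ft². Wetted perimeter P = b + 2y = 7.53 + 2×6.87 = 21.27 ft. Hydraulic radius R = A/P = 51.73/21.27 = 2.432 ft. Q_B = (1.486/0.013)·51.73·2.432^(2/3)·√0.0018 = 453.7 ft³/s.
Q_A = 74.76 ft³/s vs Q_B = 453.7 ft³/s, so channel B carries more.

channel B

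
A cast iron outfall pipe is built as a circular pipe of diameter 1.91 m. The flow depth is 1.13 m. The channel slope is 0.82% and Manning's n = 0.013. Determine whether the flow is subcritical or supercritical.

For a circular section of diameter D = 1.91 m at depth y = 1.13 m, the central angle is θ = 2 arccos(1 − 2y/D) = 3.51 rad. Then A = (D²/8)(θ − sin θ) = 1.765 m² and P = Dθ/2 = 3.352 m.
Hydraulic radius R = A/P = 1.765/3.352 = 0.5265 m.
V = (1/n) R^(2/3) √S = (1/0.013) × 0.5265^(2/3) × √0.0082 = 4.542 m/s. Hydraulic depth D_h = A/T = 1.765/1.878 = 0.94 m.
Froude number Fr = V/√(g·D_h) = 4.542/√(9.81×0.94) = 1.5, which is greater than 1, so the flow is supercritical.

supercritical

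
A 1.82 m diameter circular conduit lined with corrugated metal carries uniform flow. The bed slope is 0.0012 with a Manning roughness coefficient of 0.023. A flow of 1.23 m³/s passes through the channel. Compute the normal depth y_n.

y_n = 0.943 m

Manning's equation rearranged: A R^(2/3) = nQ / (1·√S) = 0.023 × 1.23 / (√0.0012) = 0.8167.
Try y = 0.702 m: A R^(2/3) = 0.4851 — low.
Try y = 1.1 m: A R^(2/3) = 1.046 — high.
Try y = 0.943 m: A R^(2/3) = 0.8171 — ≈ 0.8167.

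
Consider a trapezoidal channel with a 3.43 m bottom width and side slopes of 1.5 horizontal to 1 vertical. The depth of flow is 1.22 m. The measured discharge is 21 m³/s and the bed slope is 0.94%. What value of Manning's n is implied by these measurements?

With bottom width b = 3.43 m and side slope z = 1.5: A = (b + zy)y = (3.43 + 1.5×1.22)×1.22 = 6.417 m²; P = b + 2y√(1+z²) = 3.43 + 2×1.22×1.803 = 7.829 m.
Hydraulic radius R = A/P = 6.417/7.829 = 0.8197 m.
Rearranging Manning's equation: n = (1/Q) A R^(2/3) S^(1/2) = (1/21) × 6.417 × 0.8197^(2/3) × √0.0094 = 0.0259.

n = 0.0259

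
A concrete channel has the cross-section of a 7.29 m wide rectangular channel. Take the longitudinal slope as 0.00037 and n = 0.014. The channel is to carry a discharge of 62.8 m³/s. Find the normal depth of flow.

y_n = 4.06 m

Manning's equation rearranged: A R^(2/3) = nQ / (1·√S) = 0.014 × 62.8 / (√0.00037) = 45.71.
At y = 3.05 m: A R^(2/3) = 31.18 — short.
At y = 4.53 m: A R^(2/3) = 52.77 — over.
At y = 4.06 m: A R^(2/3) = 45.73 — ≈ 45.71.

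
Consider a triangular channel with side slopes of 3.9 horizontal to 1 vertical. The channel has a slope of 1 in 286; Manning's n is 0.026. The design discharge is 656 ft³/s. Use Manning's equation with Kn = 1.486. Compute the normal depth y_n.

y_n = 5.19 ft

Manning's equation rearranged: A R^(2/3) = nQ / (1.486·√S) = 0.026 × 656 / (1.486 × √0.003497) = 194.1.
Try y = 4.48 ft: A R^(2/3) = 131.2 — too small.
Try y = 6.56 ft: A R^(2/3) = 362.7 — too large.
Try y = 5.19 ft: A R^(2/3) = 194.2 — ≈ 194.1.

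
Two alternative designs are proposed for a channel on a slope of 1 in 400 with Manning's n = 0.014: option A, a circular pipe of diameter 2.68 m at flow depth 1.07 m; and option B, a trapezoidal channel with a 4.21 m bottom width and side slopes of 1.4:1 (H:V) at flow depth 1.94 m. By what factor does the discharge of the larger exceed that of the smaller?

Channel A: For a circular section of diameter D = 2.68 m at depth y = 1.07 m, the central angle is θ = 2 arccos(1 − 2y/D) = 2.736 rad. Then A = (D²/8)(θ − sin θ) = 2.102 m² and P = Dθ/2 = 3.666 m. Hydraulic radius R = A/P = 2.102/3.666 = 0.5733 m. Q_A = (1/0.014)·2.102·0.5733^(2/3)·√0.0025 = 5.181 m³/s.
Channel B: With bottom width b = 4.21 m and side slope z = 1.4: A = (b + zy)y = (4.21 + 1.4×1.94)×1.94 = 13.44 m²; P = b + 2y√(1+z²) = 4.21 + 2×1.94×1.72 = 10.89 m. Hydraulic radius R = A/P = 13.44/10.89 = 1.234 m. Q_B = (1/0.014)·13.44·1.234^(2/3)·√0.0025 = 55.22 m³/s.
The larger discharge is 55.22 m³/s and the smaller is 5.181 m³/s; the ratio is 10.7.

10.7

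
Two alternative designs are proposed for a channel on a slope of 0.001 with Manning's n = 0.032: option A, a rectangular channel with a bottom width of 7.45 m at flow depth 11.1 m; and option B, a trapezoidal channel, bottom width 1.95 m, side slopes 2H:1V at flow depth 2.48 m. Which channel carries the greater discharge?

channel A

Channel A: Flow area A = b·y = 7.45 × 11.1 = 82.69 m². Wetted perimeter P = b + 2y = 7.45 + 2×11.1 = 29.65 m. Hydraulic radius R = A/P = 82.69/29.65 = 2.789 m. Q_A = (1/0.032)·82.69·2.789^(2/3)·√0.001 = 161.9 m³/s.
Channel B: With bottom width b = 1.95 m and side slope z = 2: A = (b + zy)y = (1.95 + 2×2.48)×2.48 = 17.14 m²; P = b + 2y√(1+z²) = 1.95 + 2×2.48×2.236 = 13.04 m. Hydraulic radius R = A/P = 17.14/13.04 = 1.314 m. Q_B = (1/0.032)·17.14·1.314^(2/3)·√0.001 = 20.32 m³/s.
Q_A = 161.9 m³/s vs Q_B = 20.32 m³/s, so channel A carries more.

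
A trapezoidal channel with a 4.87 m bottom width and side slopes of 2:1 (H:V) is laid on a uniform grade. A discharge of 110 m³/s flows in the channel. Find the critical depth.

y_c = 2.63 m

At critical depth, Q² T / (g A³) = 1, i.e. A³/T = Q²/g = 110²/9.81 = 1233.
Trying y = 3.29 m: A³/T = 2965 — over.
Trying y = 2.03 m: A³/T = 458.6 — short.
Trying y = 2.63 m: A³/T = 1229 — ≈ 1233.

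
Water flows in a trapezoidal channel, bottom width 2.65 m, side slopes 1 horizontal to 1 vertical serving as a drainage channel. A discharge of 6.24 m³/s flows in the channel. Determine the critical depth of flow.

y_c = 0.748 m

At critical depth, Q² T / (g A³) = 1, i.e. A³/T = Q²/g = 6.24²/9.81 = 3.969.
At y = 0.861 m: A³/T = 6.319 — over.
At y = 0.577 m: A³/T = 1.697 — short.
At y = 0.748 m: A³/T = 3.96 — close enough.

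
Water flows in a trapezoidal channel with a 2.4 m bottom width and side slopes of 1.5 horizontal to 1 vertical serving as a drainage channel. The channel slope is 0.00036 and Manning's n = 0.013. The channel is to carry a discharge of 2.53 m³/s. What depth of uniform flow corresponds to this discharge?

Manning's equation rearranged: A R^(2/3) = nQ / (1·√S) = 0.013 × 2.53 / (√0.00036) = 1.733.
Trying y = 0.66 m: A R^(2/3) = 1.349 — low.
Trying y = 0.877 m: A R^(2/3) = 2.281 — high.
Trying y = 0.757 m: A R^(2/3) = 1.735 — matches.

y_n = 0.757 m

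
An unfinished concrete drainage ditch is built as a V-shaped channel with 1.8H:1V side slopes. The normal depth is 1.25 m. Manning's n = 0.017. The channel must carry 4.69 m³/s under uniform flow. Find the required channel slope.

S = 0.0018

For a triangular section with side slope z = 1.8: A = zy² = 1.8×1.25² = 2.812 m²; P = 2y√(1+z²) = 2×1.25×2.059 = 5.148 m.
Hydraulic radius R = A/P = 2.812/5.148 = 0.5463 m.
From Manning's equation, S = [nQ / (1 A R^(2/3))]² = [0.017 × 4.69 / (1 × 2.812 × 0.5463^(2/3))]² = 0.0018.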